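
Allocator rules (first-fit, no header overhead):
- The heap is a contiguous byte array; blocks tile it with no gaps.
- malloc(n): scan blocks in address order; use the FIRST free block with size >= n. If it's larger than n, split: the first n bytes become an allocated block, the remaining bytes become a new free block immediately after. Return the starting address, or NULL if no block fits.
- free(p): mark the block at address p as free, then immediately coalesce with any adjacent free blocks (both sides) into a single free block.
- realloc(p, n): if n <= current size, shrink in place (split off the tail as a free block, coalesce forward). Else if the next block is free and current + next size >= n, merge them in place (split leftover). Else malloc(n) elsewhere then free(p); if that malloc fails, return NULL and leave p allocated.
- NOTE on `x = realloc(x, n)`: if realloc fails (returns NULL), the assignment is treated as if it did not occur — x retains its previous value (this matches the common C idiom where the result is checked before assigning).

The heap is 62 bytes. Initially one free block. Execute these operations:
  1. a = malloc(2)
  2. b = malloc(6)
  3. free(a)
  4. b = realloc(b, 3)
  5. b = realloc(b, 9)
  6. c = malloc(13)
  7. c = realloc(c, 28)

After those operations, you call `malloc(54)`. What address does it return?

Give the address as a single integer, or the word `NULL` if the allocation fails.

Op 1: a = malloc(2) -> a = 0; heap: [0-1 ALLOC][2-61 FREE]
Op 2: b = malloc(6) -> b = 2; heap: [0-1 ALLOC][2-7 ALLOC][8-61 FREE]
Op 3: free(a) -> (freed a); heap: [0-1 FREE][2-7 ALLOC][8-61 FREE]
Op 4: b = realloc(b, 3) -> b = 2; heap: [0-1 FREE][2-4 ALLOC][5-61 FREE]
Op 5: b = realloc(b, 9) -> b = 2; heap: [0-1 FREE][2-10 ALLOC][11-61 FREE]
Op 6: c = malloc(13) -> c = 11; heap: [0-1 FREE][2-10 ALLOC][11-23 ALLOC][24-61 FREE]
Op 7: c = realloc(c, 28) -> c = 11; heap: [0-1 FREE][2-10 ALLOC][11-38 ALLOC][39-61 FREE]
malloc(54): first-fit scan over [0-1 FREE][2-10 ALLOC][11-38 ALLOC][39-61 FREE] -> NULL

Answer: NULL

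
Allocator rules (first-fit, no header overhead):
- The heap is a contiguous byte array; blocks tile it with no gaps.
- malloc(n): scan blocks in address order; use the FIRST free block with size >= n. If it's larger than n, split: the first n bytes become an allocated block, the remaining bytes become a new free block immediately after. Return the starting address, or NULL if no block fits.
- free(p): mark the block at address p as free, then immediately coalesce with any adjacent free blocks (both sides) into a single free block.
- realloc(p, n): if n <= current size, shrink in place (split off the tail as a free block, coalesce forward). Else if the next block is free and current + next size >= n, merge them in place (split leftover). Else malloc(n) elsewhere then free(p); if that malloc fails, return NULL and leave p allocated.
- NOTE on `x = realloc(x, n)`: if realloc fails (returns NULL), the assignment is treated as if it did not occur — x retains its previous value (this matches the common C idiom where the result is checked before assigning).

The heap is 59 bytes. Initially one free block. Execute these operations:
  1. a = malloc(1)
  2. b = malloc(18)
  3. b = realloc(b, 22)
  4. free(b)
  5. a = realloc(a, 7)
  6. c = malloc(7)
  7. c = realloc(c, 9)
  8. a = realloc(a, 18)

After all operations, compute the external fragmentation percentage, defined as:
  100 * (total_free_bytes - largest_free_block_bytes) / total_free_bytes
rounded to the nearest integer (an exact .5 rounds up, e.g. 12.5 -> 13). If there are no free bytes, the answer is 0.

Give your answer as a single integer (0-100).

Answer: 22

Derivation:
Op 1: a = malloc(1) -> a = 0; heap: [0-0 ALLOC][1-58 FREE]
Op 2: b = malloc(18) -> b = 1; heap: [0-0 ALLOC][1-18 ALLOC][19-58 FREE]
Op 3: b = realloc(b, 22) -> b = 1; heap: [0-0 ALLOC][1-22 ALLOC][23-58 FREE]
Op 4: free(b) -> (freed b); heap: [0-0 ALLOC][1-58 FREE]
Op 5: a = realloc(a, 7) -> a = 0; heap: [0-6 ALLOC][7-58 FREE]
Op 6: c = malloc(7) -> c = 7; heap: [0-6 ALLOC][7-13 ALLOC][14-58 FREE]
Op 7: c = realloc(c, 9) -> c = 7; heap: [0-6 ALLOC][7-15 ALLOC][16-58 FREE]
Op 8: a = realloc(a, 18) -> a = 16; heap: [0-6 FREE][7-15 ALLOC][16-33 ALLOC][34-58 FREE]
Free blocks: [7 25] total_free=32 largest=25 -> 100*(32-25)/32 = 700/32 = 21.875 -> rounds to 22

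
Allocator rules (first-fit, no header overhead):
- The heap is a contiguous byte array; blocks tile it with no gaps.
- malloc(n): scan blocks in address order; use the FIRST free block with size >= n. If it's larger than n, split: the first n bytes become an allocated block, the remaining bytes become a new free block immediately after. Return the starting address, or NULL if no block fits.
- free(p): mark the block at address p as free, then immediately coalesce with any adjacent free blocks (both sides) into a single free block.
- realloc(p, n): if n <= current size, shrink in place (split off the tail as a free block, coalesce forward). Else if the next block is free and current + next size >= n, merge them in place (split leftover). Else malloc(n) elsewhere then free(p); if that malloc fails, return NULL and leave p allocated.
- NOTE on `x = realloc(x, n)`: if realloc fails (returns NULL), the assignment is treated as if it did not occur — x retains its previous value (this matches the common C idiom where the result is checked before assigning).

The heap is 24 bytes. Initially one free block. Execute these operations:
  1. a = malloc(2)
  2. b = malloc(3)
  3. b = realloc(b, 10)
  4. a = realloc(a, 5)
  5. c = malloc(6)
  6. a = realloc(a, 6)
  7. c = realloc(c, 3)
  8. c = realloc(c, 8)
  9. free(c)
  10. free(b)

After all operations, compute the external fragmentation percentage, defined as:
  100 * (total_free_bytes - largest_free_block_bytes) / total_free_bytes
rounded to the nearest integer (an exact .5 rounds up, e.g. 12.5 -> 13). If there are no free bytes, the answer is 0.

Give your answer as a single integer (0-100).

Op 1: a = malloc(2) -> a = 0; heap: [0-1 ALLOC][2-23 FREE]
Op 2: b = malloc(3) -> b = 2; heap: [0-1 ALLOC][2-4 ALLOC][5-23 FREE]
Op 3: b = realloc(b, 10) -> b = 2; heap: [0-1 ALLOC][2-11 ALLOC][12-23 FREE]
Op 4: a = realloc(a, 5) -> a = 12; heap: [0-1 FREE][2-11 ALLOC][12-16 ALLOC][17-23 FREE]
Op 5: c = malloc(6) -> c = 17; heap: [0-1 FREE][2-11 ALLOC][12-16 ALLOC][17-22 ALLOC][23-23 FREE]
Op 6: a = realloc(a, 6) -> NULL (a unchanged); heap: [0-1 FREE][2-11 ALLOC][12-16 ALLOC][17-22 ALLOC][23-23 FREE]
Op 7: c = realloc(c, 3) -> c = 17; heap: [0-1 FREE][2-11 ALLOC][12-16 ALLOC][17-19 ALLOC][20-23 FREE]
Op 8: c = realloc(c, 8) -> NULL (c unchanged); heap: [0-1 FREE][2-11 ALLOC][12-16 ALLOC][17-19 ALLOC][20-23 FREE]
Op 9: free(c) -> (freed c); heap: [0-1 FREE][2-11 ALLOC][12-16 ALLOC][17-23 FREE]
Op 10: free(b) -> (freed b); heap: [0-11 FREE][12-16 ALLOC][17-23 FREE]
Free blocks: [12 7] total_free=19 largest=12 -> 100*(19-12)/19 = 700/19 ≈ 36.842 -> rounds to 37

Answer: 37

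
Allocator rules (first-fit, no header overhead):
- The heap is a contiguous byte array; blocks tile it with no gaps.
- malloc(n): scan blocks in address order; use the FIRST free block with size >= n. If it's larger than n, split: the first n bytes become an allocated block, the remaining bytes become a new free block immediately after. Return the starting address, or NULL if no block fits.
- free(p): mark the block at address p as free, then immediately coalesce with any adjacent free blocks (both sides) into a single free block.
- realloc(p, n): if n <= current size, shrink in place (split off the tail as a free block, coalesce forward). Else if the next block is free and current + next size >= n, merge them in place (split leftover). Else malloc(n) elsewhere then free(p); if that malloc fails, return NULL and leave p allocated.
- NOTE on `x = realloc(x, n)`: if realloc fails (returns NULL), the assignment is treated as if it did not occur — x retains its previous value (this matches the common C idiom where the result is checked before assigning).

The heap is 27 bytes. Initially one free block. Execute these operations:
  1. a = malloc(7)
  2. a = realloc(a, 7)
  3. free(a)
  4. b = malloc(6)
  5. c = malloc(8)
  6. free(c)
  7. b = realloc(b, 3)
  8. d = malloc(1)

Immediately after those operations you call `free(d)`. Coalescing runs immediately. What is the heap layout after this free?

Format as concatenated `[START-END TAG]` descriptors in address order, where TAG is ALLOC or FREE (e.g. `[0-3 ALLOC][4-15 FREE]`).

Answer: [0-2 ALLOC][3-26 FREE]

Derivation:
Op 1: a = malloc(7) -> a = 0; heap: [0-6 ALLOC][7-26 FREE]
Op 2: a = realloc(a, 7) -> a = 0; heap: [0-6 ALLOC][7-26 FREE]
Op 3: free(a) -> (freed a); heap: [0-26 FREE]
Op 4: b = malloc(6) -> b = 0; heap: [0-5 ALLOC][6-26 FREE]
Op 5: c = malloc(8) -> c = 6; heap: [0-5 ALLOC][6-13 ALLOC][14-26 FREE]
Op 6: free(c) -> (freed c); heap: [0-5 ALLOC][6-26 FREE]
Op 7: b = realloc(b, 3) -> b = 0; heap: [0-2 ALLOC][3-26 FREE]
Op 8: d = malloc(1) -> d = 3; heap: [0-2 ALLOC][3-3 ALLOC][4-26 FREE]
free(d): d = 3 -> block [3-3 ALLOC]; mark free, coalesce with adjacent free neighbors -> [0-2 ALLOC][3-26 FREE]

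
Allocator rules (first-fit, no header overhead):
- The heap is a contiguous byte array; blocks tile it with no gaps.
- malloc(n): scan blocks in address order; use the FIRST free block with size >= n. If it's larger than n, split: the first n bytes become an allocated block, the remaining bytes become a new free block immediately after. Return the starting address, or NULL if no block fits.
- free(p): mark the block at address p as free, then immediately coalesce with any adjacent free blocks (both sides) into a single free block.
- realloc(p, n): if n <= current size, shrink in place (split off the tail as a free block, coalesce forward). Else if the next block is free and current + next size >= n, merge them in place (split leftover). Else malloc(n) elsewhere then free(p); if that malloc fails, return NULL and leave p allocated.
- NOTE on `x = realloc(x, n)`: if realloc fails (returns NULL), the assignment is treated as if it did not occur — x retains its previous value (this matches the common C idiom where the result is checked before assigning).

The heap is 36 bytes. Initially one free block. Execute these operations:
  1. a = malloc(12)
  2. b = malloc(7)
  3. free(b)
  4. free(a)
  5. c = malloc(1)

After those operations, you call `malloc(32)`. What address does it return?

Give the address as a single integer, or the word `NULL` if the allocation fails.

Op 1: a = malloc(12) -> a = 0; heap: [0-11 ALLOC][12-35 FREE]
Op 2: b = malloc(7) -> b = 12; heap: [0-11 ALLOC][12-18 ALLOC][19-35 FREE]
Op 3: free(b) -> (freed b); heap: [0-11 ALLOC][12-35 FREE]
Op 4: free(a) -> (freed a); heap: [0-35 FREE]
Op 5: c = malloc(1) -> c = 0; heap: [0-0 ALLOC][1-35 FREE]
malloc(32): first-fit scan over [0-0 ALLOC][1-35 FREE] -> 1

Answer: 1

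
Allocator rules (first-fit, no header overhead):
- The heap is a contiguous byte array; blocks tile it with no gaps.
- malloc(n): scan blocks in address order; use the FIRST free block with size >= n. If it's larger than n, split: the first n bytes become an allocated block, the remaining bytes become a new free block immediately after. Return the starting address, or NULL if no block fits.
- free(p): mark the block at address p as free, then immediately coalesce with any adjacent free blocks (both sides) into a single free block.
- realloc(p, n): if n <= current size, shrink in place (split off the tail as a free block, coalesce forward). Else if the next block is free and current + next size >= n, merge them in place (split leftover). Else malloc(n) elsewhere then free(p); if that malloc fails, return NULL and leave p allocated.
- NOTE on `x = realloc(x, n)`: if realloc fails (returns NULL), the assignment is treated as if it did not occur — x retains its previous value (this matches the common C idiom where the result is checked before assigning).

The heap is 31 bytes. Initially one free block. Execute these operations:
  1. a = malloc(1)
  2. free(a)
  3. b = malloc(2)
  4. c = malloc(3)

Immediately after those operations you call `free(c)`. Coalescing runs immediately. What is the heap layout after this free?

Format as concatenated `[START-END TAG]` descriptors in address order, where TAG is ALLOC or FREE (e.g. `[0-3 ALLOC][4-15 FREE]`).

Op 1: a = malloc(1) -> a = 0; heap: [0-0 ALLOC][1-30 FREE]
Op 2: free(a) -> (freed a); heap: [0-30 FREE]
Op 3: b = malloc(2) -> b = 0; heap: [0-1 ALLOC][2-30 FREE]
Op 4: c = malloc(3) -> c = 2; heap: [0-1 ALLOC][2-4 ALLOC][5-30 FREE]
free(c): c = 2 -> block [2-4 ALLOC]; mark free, coalesce with adjacent free neighbors -> [0-1 ALLOC][2-30 FREE]

Answer: [0-1 ALLOC][2-30 FREE]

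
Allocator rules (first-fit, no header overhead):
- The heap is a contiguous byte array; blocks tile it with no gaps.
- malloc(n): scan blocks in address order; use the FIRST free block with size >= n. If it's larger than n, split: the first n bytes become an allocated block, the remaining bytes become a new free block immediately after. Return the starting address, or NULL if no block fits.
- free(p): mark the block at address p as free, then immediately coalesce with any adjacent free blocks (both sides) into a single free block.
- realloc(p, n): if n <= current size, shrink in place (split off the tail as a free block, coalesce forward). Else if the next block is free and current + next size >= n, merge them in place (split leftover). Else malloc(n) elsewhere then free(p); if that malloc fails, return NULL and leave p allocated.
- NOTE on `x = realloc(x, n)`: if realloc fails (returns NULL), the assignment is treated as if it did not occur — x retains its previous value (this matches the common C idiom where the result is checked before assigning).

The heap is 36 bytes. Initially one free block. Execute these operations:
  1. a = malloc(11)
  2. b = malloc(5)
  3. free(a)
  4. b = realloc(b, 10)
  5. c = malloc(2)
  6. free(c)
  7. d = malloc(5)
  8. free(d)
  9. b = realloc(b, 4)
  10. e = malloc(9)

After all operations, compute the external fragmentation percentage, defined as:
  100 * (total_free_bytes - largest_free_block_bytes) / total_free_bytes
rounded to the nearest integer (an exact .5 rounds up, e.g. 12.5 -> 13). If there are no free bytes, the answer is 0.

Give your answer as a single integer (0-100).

Answer: 9

Derivation:
Op 1: a = malloc(11) -> a = 0; heap: [0-10 ALLOC][11-35 FREE]
Op 2: b = malloc(5) -> b = 11; heap: [0-10 ALLOC][11-15 ALLOC][16-35 FREE]
Op 3: free(a) -> (freed a); heap: [0-10 FREE][11-15 ALLOC][16-35 FREE]
Op 4: b = realloc(b, 10) -> b = 11; heap: [0-10 FREE][11-20 ALLOC][21-35 FREE]
Op 5: c = malloc(2) -> c = 0; heap: [0-1 ALLOC][2-10 FREE][11-20 ALLOC][21-35 FREE]
Op 6: free(c) -> (freed c); heap: [0-10 FREE][11-20 ALLOC][21-35 FREE]
Op 7: d = malloc(5) -> d = 0; heap: [0-4 ALLOC][5-10 FREE][11-20 ALLOC][21-35 FREE]
Op 8: free(d) -> (freed d); heap: [0-10 FREE][11-20 ALLOC][21-35 FREE]
Op 9: b = realloc(b, 4) -> b = 11; heap: [0-10 FREE][11-14 ALLOC][15-35 FREE]
Op 10: e = malloc(9) -> e = 0; heap: [0-8 ALLOC][9-10 FREE][11-14 ALLOC][15-35 FREE]
Free blocks: [2 21] total_free=23 largest=21 -> 100*(23-21)/23 = 200/23 ≈ 8.696 -> rounds to 9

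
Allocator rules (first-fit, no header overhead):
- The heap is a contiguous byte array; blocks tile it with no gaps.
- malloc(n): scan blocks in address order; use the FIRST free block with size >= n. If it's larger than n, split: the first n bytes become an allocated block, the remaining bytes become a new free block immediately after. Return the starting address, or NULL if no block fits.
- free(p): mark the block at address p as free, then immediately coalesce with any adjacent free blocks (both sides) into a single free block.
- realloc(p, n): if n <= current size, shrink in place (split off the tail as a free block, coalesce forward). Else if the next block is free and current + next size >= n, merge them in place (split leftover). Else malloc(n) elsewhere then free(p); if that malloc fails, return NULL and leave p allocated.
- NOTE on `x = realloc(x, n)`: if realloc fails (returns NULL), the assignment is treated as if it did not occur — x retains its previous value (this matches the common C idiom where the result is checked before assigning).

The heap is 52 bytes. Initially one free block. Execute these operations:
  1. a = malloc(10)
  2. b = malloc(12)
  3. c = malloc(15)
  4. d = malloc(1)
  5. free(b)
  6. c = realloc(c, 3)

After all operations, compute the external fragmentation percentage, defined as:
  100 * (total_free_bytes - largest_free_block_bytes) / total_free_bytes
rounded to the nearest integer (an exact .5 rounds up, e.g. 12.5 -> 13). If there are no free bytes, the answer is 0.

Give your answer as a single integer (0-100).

Op 1: a = malloc(10) -> a = 0; heap: [0-9 ALLOC][10-51 FREE]
Op 2: b = malloc(12) -> b = 10; heap: [0-9 ALLOC][10-21 ALLOC][22-51 FREE]
Op 3: c = malloc(15) -> c = 22; heap: [0-9 ALLOC][10-21 ALLOC][22-36 ALLOC][37-51 FREE]
Op 4: d = malloc(1) -> d = 37; heap: [0-9 ALLOC][10-21 ALLOC][22-36 ALLOC][37-37 ALLOC][38-51 FREE]
Op 5: free(b) -> (freed b); heap: [0-9 ALLOC][10-21 FREE][22-36 ALLOC][37-37 ALLOC][38-51 FREE]
Op 6: c = realloc(c, 3) -> c = 22; heap: [0-9 ALLOC][10-21 FREE][22-24 ALLOC][25-36 FREE][37-37 ALLOC][38-51 FREE]
Free blocks: [12 12 14] total_free=38 largest=14 -> 100*(38-14)/38 = 2400/38 ≈ 63.158 -> rounds to 63

Answer: 63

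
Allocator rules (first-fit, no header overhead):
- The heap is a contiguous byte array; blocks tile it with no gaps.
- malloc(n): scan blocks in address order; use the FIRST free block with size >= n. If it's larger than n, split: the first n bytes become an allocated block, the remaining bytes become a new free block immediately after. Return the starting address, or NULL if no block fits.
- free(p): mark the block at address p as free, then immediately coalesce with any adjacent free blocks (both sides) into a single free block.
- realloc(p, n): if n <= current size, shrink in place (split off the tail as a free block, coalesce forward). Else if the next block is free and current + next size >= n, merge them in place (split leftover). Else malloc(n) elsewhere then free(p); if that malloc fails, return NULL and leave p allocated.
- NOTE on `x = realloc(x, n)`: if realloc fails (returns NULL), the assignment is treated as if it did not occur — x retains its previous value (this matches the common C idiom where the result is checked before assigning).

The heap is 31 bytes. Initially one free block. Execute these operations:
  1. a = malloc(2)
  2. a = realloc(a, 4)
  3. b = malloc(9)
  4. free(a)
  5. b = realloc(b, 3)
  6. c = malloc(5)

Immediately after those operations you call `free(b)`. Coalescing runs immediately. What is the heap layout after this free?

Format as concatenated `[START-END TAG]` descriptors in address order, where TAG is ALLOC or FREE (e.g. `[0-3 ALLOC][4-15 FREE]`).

Answer: [0-6 FREE][7-11 ALLOC][12-30 FREE]

Derivation:
Op 1: a = malloc(2) -> a = 0; heap: [0-1 ALLOC][2-30 FREE]
Op 2: a = realloc(a, 4) -> a = 0; heap: [0-3 ALLOC][4-30 FREE]
Op 3: b = malloc(9) -> b = 4; heap: [0-3 ALLOC][4-12 ALLOC][13-30 FREE]
Op 4: free(a) -> (freed a); heap: [0-3 FREE][4-12 ALLOC][13-30 FREE]
Op 5: b = realloc(b, 3) -> b = 4; heap: [0-3 FREE][4-6 ALLOC][7-30 FREE]
Op 6: c = malloc(5) -> c = 7; heap: [0-3 FREE][4-6 ALLOC][7-11 ALLOC][12-30 FREE]
free(b): b = 4 -> block [4-6 ALLOC]; mark free, coalesce with adjacent free neighbors -> [0-6 FREE][7-11 ALLOC][12-30 FREE]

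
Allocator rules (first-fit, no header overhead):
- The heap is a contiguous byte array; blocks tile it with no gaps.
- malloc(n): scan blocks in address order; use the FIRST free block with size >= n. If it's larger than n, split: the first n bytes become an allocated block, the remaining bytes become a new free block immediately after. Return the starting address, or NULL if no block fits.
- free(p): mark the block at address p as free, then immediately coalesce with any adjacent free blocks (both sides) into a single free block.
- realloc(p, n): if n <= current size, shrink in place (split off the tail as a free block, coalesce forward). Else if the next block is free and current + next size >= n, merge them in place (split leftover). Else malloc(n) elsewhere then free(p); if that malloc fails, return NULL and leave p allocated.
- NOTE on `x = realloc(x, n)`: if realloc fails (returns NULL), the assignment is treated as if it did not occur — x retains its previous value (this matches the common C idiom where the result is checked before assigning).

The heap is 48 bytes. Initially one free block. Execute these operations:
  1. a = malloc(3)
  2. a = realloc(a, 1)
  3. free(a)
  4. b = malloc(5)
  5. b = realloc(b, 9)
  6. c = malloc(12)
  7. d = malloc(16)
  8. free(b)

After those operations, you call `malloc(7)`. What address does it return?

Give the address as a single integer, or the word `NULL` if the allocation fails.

Answer: 0

Derivation:
Op 1: a = malloc(3) -> a = 0; heap: [0-2 ALLOC][3-47 FREE]
Op 2: a = realloc(a, 1) -> a = 0; heap: [0-0 ALLOC][1-47 FREE]
Op 3: free(a) -> (freed a); heap: [0-47 FREE]
Op 4: b = malloc(5) -> b = 0; heap: [0-4 ALLOC][5-47 FREE]
Op 5: b = realloc(b, 9) -> b = 0; heap: [0-8 ALLOC][9-47 FREE]
Op 6: c = malloc(12) -> c = 9; heap: [0-8 ALLOC][9-20 ALLOC][21-47 FREE]
Op 7: d = malloc(16) -> d = 21; heap: [0-8 ALLOC][9-20 ALLOC][21-36 ALLOC][37-47 FREE]
Op 8: free(b) -> (freed b); heap: [0-8 FREE][9-20 ALLOC][21-36 ALLOC][37-47 FREE]
malloc(7): first-fit scan over [0-8 FREE][9-20 ALLOC][21-36 ALLOC][37-47 FREE] -> 0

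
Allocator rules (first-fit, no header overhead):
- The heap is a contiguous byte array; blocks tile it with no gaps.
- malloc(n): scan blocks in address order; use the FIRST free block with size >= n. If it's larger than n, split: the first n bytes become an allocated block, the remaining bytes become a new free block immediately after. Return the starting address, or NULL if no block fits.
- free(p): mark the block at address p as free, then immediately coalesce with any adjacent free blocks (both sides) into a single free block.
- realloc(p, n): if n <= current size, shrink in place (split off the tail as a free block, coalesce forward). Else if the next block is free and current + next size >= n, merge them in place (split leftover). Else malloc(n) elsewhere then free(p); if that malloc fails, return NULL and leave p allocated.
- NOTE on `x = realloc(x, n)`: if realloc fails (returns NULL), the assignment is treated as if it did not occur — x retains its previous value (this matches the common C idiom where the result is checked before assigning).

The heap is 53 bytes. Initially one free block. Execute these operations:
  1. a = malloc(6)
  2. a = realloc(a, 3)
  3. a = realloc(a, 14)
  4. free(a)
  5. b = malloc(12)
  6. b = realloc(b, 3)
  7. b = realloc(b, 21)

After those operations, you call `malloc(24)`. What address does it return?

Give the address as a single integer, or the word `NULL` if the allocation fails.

Op 1: a = malloc(6) -> a = 0; heap: [0-5 ALLOC][6-52 FREE]
Op 2: a = realloc(a, 3) -> a = 0; heap: [0-2 ALLOC][3-52 FREE]
Op 3: a = realloc(a, 14) -> a = 0; heap: [0-13 ALLOC][14-52 FREE]
Op 4: free(a) -> (freed a); heap: [0-52 FREE]
Op 5: b = malloc(12) -> b = 0; heap: [0-11 ALLOC][12-52 FREE]
Op 6: b = realloc(b, 3) -> b = 0; heap: [0-2 ALLOC][3-52 FREE]
Op 7: b = realloc(b, 21) -> b = 0; heap: [0-20 ALLOC][21-52 FREE]
malloc(24): first-fit scan over [0-20 ALLOC][21-52 FREE] -> 21

Answer: 21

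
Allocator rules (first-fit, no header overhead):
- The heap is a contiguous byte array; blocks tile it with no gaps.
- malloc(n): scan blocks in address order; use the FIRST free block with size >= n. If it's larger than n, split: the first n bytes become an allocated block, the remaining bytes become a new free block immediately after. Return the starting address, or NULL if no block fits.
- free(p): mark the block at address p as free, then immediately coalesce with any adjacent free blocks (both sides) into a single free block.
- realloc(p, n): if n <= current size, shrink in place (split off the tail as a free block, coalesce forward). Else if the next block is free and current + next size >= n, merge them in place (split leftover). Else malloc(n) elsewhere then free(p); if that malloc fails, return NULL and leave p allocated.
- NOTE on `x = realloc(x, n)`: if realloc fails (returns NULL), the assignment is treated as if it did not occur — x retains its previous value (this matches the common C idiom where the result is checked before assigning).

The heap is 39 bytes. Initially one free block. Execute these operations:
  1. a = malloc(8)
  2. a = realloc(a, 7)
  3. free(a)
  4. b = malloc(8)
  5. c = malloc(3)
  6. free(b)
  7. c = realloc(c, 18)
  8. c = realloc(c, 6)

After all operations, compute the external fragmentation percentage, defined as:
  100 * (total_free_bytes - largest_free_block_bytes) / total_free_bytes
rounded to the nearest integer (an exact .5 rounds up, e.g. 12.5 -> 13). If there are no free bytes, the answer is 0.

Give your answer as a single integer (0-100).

Answer: 24

Derivation:
Op 1: a = malloc(8) -> a = 0; heap: [0-7 ALLOC][8-38 FREE]
Op 2: a = realloc(a, 7) -> a = 0; heap: [0-6 ALLOC][7-38 FREE]
Op 3: free(a) -> (freed a); heap: [0-38 FREE]
Op 4: b = malloc(8) -> b = 0; heap: [0-7 ALLOC][8-38 FREE]
Op 5: c = malloc(3) -> c = 8; heap: [0-7 ALLOC][8-10 ALLOC][11-38 FREE]
Op 6: free(b) -> (freed b); heap: [0-7 FREE][8-10 ALLOC][11-38 FREE]
Op 7: c = realloc(c, 18) -> c = 8; heap: [0-7 FREE][8-25 ALLOC][26-38 FREE]
Op 8: c = realloc(c, 6) -> c = 8; heap: [0-7 FREE][8-13 ALLOC][14-38 FREE]
Free blocks: [8 25] total_free=33 largest=25 -> 100*(33-25)/33 = 800/33 ≈ 24.242 -> rounds to 24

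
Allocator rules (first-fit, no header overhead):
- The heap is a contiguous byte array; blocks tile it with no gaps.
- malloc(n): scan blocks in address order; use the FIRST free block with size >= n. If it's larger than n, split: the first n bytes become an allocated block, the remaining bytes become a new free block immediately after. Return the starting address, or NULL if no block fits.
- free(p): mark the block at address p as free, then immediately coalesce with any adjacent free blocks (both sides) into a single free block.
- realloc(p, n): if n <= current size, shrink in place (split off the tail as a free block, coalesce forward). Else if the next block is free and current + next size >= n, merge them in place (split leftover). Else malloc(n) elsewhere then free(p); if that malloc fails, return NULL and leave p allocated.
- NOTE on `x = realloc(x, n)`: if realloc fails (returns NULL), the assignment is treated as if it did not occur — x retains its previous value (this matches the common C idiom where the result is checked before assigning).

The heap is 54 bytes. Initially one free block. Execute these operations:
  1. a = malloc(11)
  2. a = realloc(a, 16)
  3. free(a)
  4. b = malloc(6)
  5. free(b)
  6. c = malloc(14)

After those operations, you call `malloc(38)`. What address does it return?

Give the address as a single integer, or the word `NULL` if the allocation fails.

Op 1: a = malloc(11) -> a = 0; heap: [0-10 ALLOC][11-53 FREE]
Op 2: a = realloc(a, 16) -> a = 0; heap: [0-15 ALLOC][16-53 FREE]
Op 3: free(a) -> (freed a); heap: [0-53 FREE]
Op 4: b = malloc(6) -> b = 0; heap: [0-5 ALLOC][6-53 FREE]
Op 5: free(b) -> (freed b); heap: [0-53 FREE]
Op 6: c = malloc(14) -> c = 0; heap: [0-13 ALLOC][14-53 FREE]
malloc(38): first-fit scan over [0-13 ALLOC][14-53 FREE] -> 14

Answer: 14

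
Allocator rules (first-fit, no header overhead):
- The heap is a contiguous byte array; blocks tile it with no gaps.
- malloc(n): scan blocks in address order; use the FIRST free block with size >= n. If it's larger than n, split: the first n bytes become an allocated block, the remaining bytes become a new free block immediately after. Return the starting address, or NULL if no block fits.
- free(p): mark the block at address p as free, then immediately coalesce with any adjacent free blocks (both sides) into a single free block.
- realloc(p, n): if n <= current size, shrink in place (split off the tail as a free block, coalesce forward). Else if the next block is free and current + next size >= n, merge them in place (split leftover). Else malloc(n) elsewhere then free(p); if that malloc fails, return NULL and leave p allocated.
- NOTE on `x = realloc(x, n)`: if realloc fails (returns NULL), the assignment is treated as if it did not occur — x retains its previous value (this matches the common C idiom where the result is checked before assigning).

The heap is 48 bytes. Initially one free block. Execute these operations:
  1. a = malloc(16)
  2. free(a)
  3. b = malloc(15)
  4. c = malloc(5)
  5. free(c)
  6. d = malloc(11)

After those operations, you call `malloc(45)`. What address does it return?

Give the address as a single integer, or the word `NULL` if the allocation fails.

Answer: NULL

Derivation:
Op 1: a = malloc(16) -> a = 0; heap: [0-15 ALLOC][16-47 FREE]
Op 2: free(a) -> (freed a); heap: [0-47 FREE]
Op 3: b = malloc(15) -> b = 0; heap: [0-14 ALLOC][15-47 FREE]
Op 4: c = malloc(5) -> c = 15; heap: [0-14 ALLOC][15-19 ALLOC][20-47 FREE]
Op 5: free(c) -> (freed c); heap: [0-14 ALLOC][15-47 FREE]
Op 6: d = malloc(11) -> d = 15; heap: [0-14 ALLOC][15-25 ALLOC][26-47 FREE]
malloc(45): first-fit scan over [0-14 ALLOC][15-25 ALLOC][26-47 FREE] -> NULL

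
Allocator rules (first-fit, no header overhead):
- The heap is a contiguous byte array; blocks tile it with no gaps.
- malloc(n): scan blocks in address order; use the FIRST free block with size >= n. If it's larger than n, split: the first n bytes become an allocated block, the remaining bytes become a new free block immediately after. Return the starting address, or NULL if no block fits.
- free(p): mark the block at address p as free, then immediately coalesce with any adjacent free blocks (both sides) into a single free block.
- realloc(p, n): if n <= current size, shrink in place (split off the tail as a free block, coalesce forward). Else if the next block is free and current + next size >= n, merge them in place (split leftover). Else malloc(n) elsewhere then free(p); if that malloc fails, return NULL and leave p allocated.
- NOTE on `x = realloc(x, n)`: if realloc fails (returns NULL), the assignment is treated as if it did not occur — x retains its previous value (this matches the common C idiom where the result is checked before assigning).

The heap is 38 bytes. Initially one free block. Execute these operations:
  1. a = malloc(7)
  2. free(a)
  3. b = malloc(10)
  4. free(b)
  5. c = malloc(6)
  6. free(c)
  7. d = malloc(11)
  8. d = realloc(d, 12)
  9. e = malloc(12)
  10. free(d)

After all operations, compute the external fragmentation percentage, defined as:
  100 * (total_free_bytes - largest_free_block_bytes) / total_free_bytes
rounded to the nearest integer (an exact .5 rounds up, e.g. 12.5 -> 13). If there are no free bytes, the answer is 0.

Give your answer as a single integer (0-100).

Op 1: a = malloc(7) -> a = 0; heap: [0-6 ALLOC][7-37 FREE]
Op 2: free(a) -> (freed a); heap: [0-37 FREE]
Op 3: b = malloc(10) -> b = 0; heap: [0-9 ALLOC][10-37 FREE]
Op 4: free(b) -> (freed b); heap: [0-37 FREE]
Op 5: c = malloc(6) -> c = 0; heap: [0-5 ALLOC][6-37 FREE]
Op 6: free(c) -> (freed c); heap: [0-37 FREE]
Op 7: d = malloc(11) -> d = 0; heap: [0-10 ALLOC][11-37 FREE]
Op 8: d = realloc(d, 12) -> d = 0; heap: [0-11 ALLOC][12-37 FREE]
Op 9: e = malloc(12) -> e = 12; heap: [0-11 ALLOC][12-23 ALLOC][24-37 FREE]
Op 10: free(d) -> (freed d); heap: [0-11 FREE][12-23 ALLOC][24-37 FREE]
Free blocks: [12 14] total_free=26 largest=14 -> 100*(26-14)/26 = 1200/26 ≈ 46.154 -> rounds to 46

Answer: 46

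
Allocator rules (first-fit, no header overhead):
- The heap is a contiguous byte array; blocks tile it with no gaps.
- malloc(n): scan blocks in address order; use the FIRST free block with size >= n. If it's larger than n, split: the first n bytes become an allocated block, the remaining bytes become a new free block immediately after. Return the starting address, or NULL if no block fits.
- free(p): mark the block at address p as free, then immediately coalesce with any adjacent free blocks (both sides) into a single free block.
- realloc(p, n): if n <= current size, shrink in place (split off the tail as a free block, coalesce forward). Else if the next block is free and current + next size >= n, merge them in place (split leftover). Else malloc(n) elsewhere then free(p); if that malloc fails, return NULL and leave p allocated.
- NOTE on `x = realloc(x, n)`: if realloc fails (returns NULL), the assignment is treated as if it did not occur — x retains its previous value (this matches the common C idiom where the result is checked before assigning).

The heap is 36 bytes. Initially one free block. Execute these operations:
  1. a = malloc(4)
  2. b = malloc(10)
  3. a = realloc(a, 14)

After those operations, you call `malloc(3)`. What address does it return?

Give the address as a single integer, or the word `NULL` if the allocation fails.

Op 1: a = malloc(4) -> a = 0; heap: [0-3 ALLOC][4-35 FREE]
Op 2: b = malloc(10) -> b = 4; heap: [0-3 ALLOC][4-13 ALLOC][14-35 FREE]
Op 3: a = realloc(a, 14) -> a = 14; heap: [0-3 FREE][4-13 ALLOC][14-27 ALLOC][28-35 FREE]
malloc(3): first-fit scan over [0-3 FREE][4-13 ALLOC][14-27 ALLOC][28-35 FREE] -> 0

Answer: 0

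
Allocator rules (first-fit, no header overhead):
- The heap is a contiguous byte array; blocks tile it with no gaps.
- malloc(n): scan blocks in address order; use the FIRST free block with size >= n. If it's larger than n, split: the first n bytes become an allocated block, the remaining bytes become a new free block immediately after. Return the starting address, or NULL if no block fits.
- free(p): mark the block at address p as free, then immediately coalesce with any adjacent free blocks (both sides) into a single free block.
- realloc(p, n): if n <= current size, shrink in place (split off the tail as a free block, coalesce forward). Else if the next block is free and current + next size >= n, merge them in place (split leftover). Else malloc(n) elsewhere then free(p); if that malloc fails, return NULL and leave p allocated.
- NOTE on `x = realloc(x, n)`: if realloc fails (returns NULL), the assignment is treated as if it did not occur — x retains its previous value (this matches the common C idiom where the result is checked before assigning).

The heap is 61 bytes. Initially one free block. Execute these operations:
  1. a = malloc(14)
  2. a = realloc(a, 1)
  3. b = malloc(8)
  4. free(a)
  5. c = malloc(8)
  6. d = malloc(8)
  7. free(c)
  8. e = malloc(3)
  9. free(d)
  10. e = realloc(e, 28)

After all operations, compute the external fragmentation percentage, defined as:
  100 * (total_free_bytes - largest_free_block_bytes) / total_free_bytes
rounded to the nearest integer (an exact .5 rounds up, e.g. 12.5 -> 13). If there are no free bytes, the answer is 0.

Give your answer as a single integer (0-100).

Op 1: a = malloc(14) -> a = 0; heap: [0-13 ALLOC][14-60 FREE]
Op 2: a = realloc(a, 1) -> a = 0; heap: [0-0 ALLOC][1-60 FREE]
Op 3: b = malloc(8) -> b = 1; heap: [0-0 ALLOC][1-8 ALLOC][9-60 FREE]
Op 4: free(a) -> (freed a); heap: [0-0 FREE][1-8 ALLOC][9-60 FREE]
Op 5: c = malloc(8) -> c = 9; heap: [0-0 FREE][1-8 ALLOC][9-16 ALLOC][17-60 FREE]
Op 6: d = malloc(8) -> d = 17; heap: [0-0 FREE][1-8 ALLOC][9-16 ALLOC][17-24 ALLOC][25-60 FREE]
Op 7: free(c) -> (freed c); heap: [0-0 FREE][1-8 ALLOC][9-16 FREE][17-24 ALLOC][25-60 FREE]
Op 8: e = malloc(3) -> e = 9; heap: [0-0 FREE][1-8 ALLOC][9-11 ALLOC][12-16 FREE][17-24 ALLOC][25-60 FREE]
Op 9: free(d) -> (freed d); heap: [0-0 FREE][1-8 ALLOC][9-11 ALLOC][12-60 FREE]
Op 10: e = realloc(e, 28) -> e = 9; heap: [0-0 FREE][1-8 ALLOC][9-36 ALLOC][37-60 FREE]
Free blocks: [1 24] total_free=25 largest=24 -> 100*(25-24)/25 = 100/25 = 4

Answer: 4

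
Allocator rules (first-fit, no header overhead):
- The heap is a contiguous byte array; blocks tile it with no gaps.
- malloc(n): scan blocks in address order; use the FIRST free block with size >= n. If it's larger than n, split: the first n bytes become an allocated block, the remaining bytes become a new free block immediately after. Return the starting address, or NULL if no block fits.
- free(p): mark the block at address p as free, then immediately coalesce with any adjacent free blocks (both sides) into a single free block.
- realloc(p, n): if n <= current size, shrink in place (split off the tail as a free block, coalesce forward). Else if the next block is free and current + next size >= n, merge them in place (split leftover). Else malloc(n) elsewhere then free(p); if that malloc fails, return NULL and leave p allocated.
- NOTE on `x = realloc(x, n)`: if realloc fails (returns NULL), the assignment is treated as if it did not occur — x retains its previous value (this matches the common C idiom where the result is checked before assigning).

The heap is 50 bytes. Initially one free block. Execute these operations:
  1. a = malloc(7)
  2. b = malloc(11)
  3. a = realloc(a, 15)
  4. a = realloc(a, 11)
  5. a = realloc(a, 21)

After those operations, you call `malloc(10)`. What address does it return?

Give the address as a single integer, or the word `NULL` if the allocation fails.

Answer: 39

Derivation:
Op 1: a = malloc(7) -> a = 0; heap: [0-6 ALLOC][7-49 FREE]
Op 2: b = malloc(11) -> b = 7; heap: [0-6 ALLOC][7-17 ALLOC][18-49 FREE]
Op 3: a = realloc(a, 15) -> a = 18; heap: [0-6 FREE][7-17 ALLOC][18-32 ALLOC][33-49 FREE]
Op 4: a = realloc(a, 11) -> a = 18; heap: [0-6 FREE][7-17 ALLOC][18-28 ALLOC][29-49 FREE]
Op 5: a = realloc(a, 21) -> a = 18; heap: [0-6 FREE][7-17 ALLOC][18-38 ALLOC][39-49 FREE]
malloc(10): first-fit scan over [0-6 FREE][7-17 ALLOC][18-38 ALLOC][39-49 FREE] -> 39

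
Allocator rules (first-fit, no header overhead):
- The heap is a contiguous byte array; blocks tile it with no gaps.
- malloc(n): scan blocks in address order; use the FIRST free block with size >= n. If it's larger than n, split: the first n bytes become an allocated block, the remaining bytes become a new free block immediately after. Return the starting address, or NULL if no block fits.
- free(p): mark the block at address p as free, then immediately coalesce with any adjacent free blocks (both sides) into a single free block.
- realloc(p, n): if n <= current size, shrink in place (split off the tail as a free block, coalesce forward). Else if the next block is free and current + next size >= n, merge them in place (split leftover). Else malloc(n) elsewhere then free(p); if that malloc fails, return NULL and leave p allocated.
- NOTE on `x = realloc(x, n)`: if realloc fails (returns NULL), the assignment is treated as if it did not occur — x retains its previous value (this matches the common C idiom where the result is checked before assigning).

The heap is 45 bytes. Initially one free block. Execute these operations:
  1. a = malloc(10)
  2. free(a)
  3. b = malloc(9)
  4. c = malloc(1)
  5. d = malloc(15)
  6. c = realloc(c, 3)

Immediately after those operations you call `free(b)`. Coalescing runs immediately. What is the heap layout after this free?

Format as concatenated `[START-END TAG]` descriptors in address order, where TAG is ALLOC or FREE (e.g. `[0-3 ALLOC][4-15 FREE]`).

Answer: [0-9 FREE][10-24 ALLOC][25-27 ALLOC][28-44 FREE]

Derivation:
Op 1: a = malloc(10) -> a = 0; heap: [0-9 ALLOC][10-44 FREE]
Op 2: free(a) -> (freed a); heap: [0-44 FREE]
Op 3: b = malloc(9) -> b = 0; heap: [0-8 ALLOC][9-44 FREE]
Op 4: c = malloc(1) -> c = 9; heap: [0-8 ALLOC][9-9 ALLOC][10-44 FREE]
Op 5: d = malloc(15) -> d = 10; heap: [0-8 ALLOC][9-9 ALLOC][10-24 ALLOC][25-44 FREE]
Op 6: c = realloc(c, 3) -> c = 25; heap: [0-8 ALLOC][9-9 FREE][10-24 ALLOC][25-27 ALLOC][28-44 FREE]
free(b): b = 0 -> block [0-8 ALLOC]; mark free, coalesce with adjacent free neighbors -> [0-9 FREE][10-24 ALLOC][25-27 ALLOC][28-44 FREE]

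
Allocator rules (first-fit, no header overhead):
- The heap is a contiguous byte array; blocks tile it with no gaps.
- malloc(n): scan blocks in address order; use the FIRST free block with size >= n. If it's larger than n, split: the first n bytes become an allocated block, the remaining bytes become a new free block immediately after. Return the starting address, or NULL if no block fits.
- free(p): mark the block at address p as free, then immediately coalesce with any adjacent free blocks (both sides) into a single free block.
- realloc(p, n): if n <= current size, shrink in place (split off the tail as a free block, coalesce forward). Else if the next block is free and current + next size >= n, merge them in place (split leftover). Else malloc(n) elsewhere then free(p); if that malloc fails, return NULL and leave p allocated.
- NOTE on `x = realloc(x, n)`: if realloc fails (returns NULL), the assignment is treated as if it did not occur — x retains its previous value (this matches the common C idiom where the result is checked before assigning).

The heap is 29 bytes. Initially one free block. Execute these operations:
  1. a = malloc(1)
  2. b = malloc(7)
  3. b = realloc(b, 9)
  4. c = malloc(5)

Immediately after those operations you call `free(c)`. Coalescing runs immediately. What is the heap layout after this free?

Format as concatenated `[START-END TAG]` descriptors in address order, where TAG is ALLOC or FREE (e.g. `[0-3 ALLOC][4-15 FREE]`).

Answer: [0-0 ALLOC][1-9 ALLOC][10-28 FREE]

Derivation:
Op 1: a = malloc(1) -> a = 0; heap: [0-0 ALLOC][1-28 FREE]
Op 2: b = malloc(7) -> b = 1; heap: [0-0 ALLOC][1-7 ALLOC][8-28 FREE]
Op 3: b = realloc(b, 9) -> b = 1; heap: [0-0 ALLOC][1-9 ALLOC][10-28 FREE]
Op 4: c = malloc(5) -> c = 10; heap: [0-0 ALLOC][1-9 ALLOC][10-14 ALLOC][15-28 FREE]
free(c): c = 10 -> block [10-14 ALLOC]; mark free, coalesce with adjacent free neighbors -> [0-0 ALLOC][1-9 ALLOC][10-28 FREE]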